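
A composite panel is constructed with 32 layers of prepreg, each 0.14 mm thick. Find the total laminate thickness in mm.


h = n * t_ply = 32 * 0.14 = 4.48 mm

4.48 mm


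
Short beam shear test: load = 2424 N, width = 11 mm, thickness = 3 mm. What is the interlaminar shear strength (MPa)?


ILSS = 3F/(4bh) = 3*2424/(4*11*3) = 55.09 MPa

55.09 MPa


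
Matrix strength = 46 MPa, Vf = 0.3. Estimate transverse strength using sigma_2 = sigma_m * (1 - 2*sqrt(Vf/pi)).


factor = 1 - 2*sqrt(0.3/pi) = 0.382
sigma_2 = 46 * 0.382 = 17.57 MPa

17.57 MPa


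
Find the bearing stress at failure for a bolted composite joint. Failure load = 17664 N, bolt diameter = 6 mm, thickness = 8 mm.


sigma_br = F/(d*h) = 17664/(6*8) = 368.0 MPa

368.0 MPa


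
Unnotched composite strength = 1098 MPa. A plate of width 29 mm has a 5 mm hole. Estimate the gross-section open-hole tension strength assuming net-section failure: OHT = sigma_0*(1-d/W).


OHT = sigma_0*(1-d/W) = 1098*(1-5/29) = 908.7 MPa

908.7 MPa


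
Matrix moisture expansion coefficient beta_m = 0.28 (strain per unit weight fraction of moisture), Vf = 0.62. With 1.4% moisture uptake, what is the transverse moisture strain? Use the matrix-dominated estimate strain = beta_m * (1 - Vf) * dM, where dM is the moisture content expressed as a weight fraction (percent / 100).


dM = 1.4/100 = 0.014
strain = beta_m * (1-Vf) * dM = 0.28 * 0.38 * 0.014 = 0.0014896

0.0014896


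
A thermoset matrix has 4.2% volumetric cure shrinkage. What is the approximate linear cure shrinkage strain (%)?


Linear shrinkage ≈ vol_shrink/3 = 4.2/3 = 1.4%

1.4%


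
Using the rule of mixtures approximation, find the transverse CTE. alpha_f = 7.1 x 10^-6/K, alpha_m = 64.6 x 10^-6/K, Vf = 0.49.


alpha_2 = alpha_f*Vf + alpha_m*(1-Vf) = 7.1*0.49 + 64.6*0.51 = 36.4 x 10^-6/K

36.4 x 10^-6/K


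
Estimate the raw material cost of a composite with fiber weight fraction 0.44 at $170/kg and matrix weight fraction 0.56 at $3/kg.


Cost = cost_f*Wf + cost_m*Wm = 170*0.44 + 3*0.56 = $76.48/kg

$76.48/kg


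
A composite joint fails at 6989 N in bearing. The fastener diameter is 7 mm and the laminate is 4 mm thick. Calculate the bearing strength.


sigma_br = F/(d*h) = 6989/(7*4) = 249.6 MPa

249.6 MPa


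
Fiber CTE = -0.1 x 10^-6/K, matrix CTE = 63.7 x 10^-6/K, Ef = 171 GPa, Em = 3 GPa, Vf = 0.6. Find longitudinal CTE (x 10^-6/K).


E1 = Ef*Vf + Em*(1-Vf) = 103.8
alpha_1 = (alpha_f*Ef*Vf + alpha_m*Em*(1-Vf))/E1 = 0.64 x 10^-6/K

0.64 x 10^-6/K


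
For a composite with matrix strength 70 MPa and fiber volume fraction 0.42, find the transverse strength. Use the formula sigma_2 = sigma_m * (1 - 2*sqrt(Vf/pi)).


factor = 1 - 2*sqrt(0.42/pi) = 0.2687
sigma_2 = 70 * 0.2687 = 18.81 MPa

18.81 MPa


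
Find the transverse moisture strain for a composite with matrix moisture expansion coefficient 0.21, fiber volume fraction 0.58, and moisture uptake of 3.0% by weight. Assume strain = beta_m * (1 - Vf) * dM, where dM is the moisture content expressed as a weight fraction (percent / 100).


dM = 3.0/100 = 0.03
strain = beta_m * (1-Vf) * dM = 0.21 * 0.42 * 0.03 = 0.002646

0.002646


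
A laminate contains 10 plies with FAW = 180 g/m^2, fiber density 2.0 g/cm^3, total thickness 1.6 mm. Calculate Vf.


Vf = n * FAW / (rho_f * h * 1000) = 10 * 180 / (2.0 * 1.6 * 1000) = 0.5625

0.5625


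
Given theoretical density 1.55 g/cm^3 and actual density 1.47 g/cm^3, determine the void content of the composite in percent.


Void% = (rho_theo - rho_actual)/rho_theo * 100 = (1.55 - 1.47)/1.55 * 100 = 5.16%

5.16%


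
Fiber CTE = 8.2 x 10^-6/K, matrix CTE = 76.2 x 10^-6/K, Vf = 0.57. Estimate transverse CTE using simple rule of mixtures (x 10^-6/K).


alpha_2 = alpha_f*Vf + alpha_m*(1-Vf) = 8.2*0.57 + 76.2*0.43 = 37.4 x 10^-6/K

37.4 x 10^-6/K


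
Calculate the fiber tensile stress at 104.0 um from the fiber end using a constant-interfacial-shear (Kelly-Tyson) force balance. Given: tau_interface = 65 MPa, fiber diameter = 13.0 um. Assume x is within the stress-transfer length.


Force balance: sigma_f * (pi*d^2/4) = tau * (pi*d) * x  ->  sigma_f = 4 * tau * x / d
sigma_f = 4 * 65 * 104.0 / 13.0 = 2080.0 MPa

2080.0 MPa


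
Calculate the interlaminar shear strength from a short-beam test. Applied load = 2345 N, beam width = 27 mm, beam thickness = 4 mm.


ILSS = 3F/(4bh) = 3*2345/(4*27*4) = 16.28 MPa

16.28 MPa


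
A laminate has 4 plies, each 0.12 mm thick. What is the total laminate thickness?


h = n * t_ply = 4 * 0.12 = 0.48 mm

0.48 mm


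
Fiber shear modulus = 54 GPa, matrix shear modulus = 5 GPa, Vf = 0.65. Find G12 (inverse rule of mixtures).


1/G12 = Vf/Gf + (1-Vf)/Gm = 0.65/54 + 0.35/5
G12 = 12.19 GPa

12.19 GPa


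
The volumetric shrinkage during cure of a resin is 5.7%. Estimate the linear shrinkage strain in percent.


Linear shrinkage ≈ vol_shrink/3 = 5.7/3 = 1.9%

1.9%


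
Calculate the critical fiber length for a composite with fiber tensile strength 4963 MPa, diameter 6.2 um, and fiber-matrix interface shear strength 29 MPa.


Lc = sigma_f * d / (2 * tau_i) = 4963 * 6.2 / (2 * 29) = 530.5 um

530.5 um


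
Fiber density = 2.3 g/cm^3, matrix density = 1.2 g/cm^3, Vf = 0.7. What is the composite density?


rho_c = rho_f*Vf + rho_m*(1-Vf) = 2.3*0.7 + 1.2*0.3 = 1.97 g/cm^3

1.97 g/cm^3


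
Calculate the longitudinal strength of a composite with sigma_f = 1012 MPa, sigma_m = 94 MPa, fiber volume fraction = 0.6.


sigma_1 = sigma_f*Vf + sigma_m*(1-Vf) = 1012*0.6 + 94*0.4 = 644.8 MPa

644.8 MPa


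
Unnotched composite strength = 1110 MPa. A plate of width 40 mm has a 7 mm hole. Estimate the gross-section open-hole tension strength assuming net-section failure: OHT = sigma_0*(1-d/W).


OHT = sigma_0*(1-d/W) = 1110*(1-7/40) = 915.8 MPa

915.8 MPa


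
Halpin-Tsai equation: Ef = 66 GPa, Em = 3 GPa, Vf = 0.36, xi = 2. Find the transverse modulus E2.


eta = (Ef/Em - 1)/(Ef/Em + xi) = (22.0 - 1)/(22.0 + 2) = 0.875
E2 = Em*(1+xi*eta*Vf)/(1-eta*Vf) = 7.14 GPa

7.14 GPa


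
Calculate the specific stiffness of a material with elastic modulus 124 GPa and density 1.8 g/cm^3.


Specific stiffness = E/rho = 124/1.8 = 68.9 GPa/(g/cm^3)

68.9 GPa/(g/cm^3)


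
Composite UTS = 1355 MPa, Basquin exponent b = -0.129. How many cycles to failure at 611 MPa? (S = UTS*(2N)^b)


N = 0.5 * (S/UTS)^(1/b) = 0.5 * (611/1355)^(1/-0.129) = 240.0770 cycles

240.0770 cycles


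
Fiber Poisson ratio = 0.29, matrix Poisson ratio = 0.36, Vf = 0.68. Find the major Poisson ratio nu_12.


nu_12 = nu_f*Vf + nu_m*(1-Vf) = 0.29*0.68 + 0.36*0.32 = 0.3124

0.3124


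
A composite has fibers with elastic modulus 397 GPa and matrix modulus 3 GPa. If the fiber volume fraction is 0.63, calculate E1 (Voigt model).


E1 = Ef*Vf + Em*(1-Vf) = 397*0.63 + 3*0.37 = 251.22 GPa

251.22 GPa


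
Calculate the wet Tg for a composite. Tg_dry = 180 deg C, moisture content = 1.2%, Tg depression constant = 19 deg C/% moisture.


Tg_wet = Tg_dry - k*moisture = 180 - 19*1.2 = 157.2 deg C

157.2 deg C


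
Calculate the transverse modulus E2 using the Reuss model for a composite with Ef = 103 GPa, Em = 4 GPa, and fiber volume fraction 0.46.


1/E2 = Vf/Ef + (1-Vf)/Em = 0.46/103 + 0.54/4
E2 = 7.17 GPa

7.17 GPa


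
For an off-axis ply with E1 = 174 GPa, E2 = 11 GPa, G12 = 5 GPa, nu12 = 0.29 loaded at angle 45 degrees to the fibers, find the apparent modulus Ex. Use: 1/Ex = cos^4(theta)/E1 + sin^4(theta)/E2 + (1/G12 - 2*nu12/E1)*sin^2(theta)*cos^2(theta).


cos^4(45) = 0.25, sin^4(45) = 0.25, sin^2(45)*cos^2(45) = 0.25
1/G12 - 2*nu12/E1 = 1/5 - 2*0.29/174 = 0.196667 GPa^-1
1/Ex = 0.25/174 + 0.25/11 + 0.196667*0.25 = 0.0733307 GPa^-1
Ex = 13.64 GPa

13.64 GPa


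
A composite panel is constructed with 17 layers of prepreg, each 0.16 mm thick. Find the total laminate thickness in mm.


h = n * t_ply = 17 * 0.16 = 2.72 mm

2.72 mm


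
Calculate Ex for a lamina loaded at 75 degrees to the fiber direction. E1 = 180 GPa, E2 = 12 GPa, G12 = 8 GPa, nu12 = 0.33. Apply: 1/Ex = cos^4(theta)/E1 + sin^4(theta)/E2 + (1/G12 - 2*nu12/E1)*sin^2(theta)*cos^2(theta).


cos^4(75) = 0.004487, sin^4(75) = 0.870513, sin^2(75)*cos^2(75) = 0.0625
1/G12 - 2*nu12/E1 = 1/8 - 2*0.33/180 = 0.121333 GPa^-1
1/Ex = 0.004487/180 + 0.870513/12 + 0.121333*0.0625 = 0.080151 GPa^-1
Ex = 12.48 GPa

12.48 GPa


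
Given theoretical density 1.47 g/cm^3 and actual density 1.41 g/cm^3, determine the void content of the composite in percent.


Void% = (rho_theo - rho_actual)/rho_theo * 100 = (1.47 - 1.41)/1.47 * 100 = 4.08%

4.08%


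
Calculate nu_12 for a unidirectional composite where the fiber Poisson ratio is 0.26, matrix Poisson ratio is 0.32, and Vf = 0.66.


nu_12 = nu_f*Vf + nu_m*(1-Vf) = 0.26*0.66 + 0.32*0.34 = 0.2804

0.2804


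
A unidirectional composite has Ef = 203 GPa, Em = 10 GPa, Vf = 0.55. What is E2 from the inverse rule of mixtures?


1/E2 = Vf/Ef + (1-Vf)/Em = 0.55/203 + 0.45/10
E2 = 20.96 GPa

20.96 GPa


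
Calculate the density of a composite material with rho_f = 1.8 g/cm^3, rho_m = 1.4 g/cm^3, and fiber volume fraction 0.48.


rho_c = rho_f*Vf + rho_m*(1-Vf) = 1.8*0.48 + 1.4*0.52 = 1.592 g/cm^3

1.592 g/cm^3


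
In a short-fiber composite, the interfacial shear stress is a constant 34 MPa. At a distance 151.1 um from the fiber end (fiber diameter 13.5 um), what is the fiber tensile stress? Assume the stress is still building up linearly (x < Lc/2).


Force balance: sigma_f * (pi*d^2/4) = tau * (pi*d) * x  ->  sigma_f = 4 * tau * x / d
sigma_f = 4 * 34 * 151.1 / 13.5 = 1522.2 MPa

1522.2 MPa


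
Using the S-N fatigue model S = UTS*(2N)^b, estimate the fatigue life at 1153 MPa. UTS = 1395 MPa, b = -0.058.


N = 0.5 * (S/UTS)^(1/b) = 0.5 * (1153/1395)^(1/-0.058) = 13.3538 cycles

13.3538 cycles


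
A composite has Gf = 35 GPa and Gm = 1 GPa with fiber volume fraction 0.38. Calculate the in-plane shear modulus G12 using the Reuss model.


1/G12 = Vf/Gf + (1-Vf)/Gm = 0.38/35 + 0.62/1
G12 = 1.59 GPa

1.59 GPa


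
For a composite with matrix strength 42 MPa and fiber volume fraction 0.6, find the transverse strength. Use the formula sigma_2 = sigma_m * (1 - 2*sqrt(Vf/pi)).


factor = 1 - 2*sqrt(0.6/pi) = 0.126
sigma_2 = 42 * 0.126 = 5.29 MPa

5.29 MPa


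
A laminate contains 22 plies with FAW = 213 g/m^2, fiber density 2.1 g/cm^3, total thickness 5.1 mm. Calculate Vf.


Vf = n * FAW / (rho_f * h * 1000) = 22 * 213 / (2.1 * 5.1 * 1000) = 0.4375

0.4375


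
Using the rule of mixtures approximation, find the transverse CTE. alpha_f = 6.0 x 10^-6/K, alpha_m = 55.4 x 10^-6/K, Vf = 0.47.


alpha_2 = alpha_f*Vf + alpha_m*(1-Vf) = 6.0*0.47 + 55.4*0.53 = 32.2 x 10^-6/K

32.2 x 10^-6/K


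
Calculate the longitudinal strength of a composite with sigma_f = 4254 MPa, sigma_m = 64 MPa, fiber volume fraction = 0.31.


sigma_1 = sigma_f*Vf + sigma_m*(1-Vf) = 4254*0.31 + 64*0.69 = 1362.9 MPa

1362.9 MPa


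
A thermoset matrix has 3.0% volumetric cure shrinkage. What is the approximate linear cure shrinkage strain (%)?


Linear shrinkage ≈ vol_shrink/3 = 3.0/3 = 1.0%

1.0%


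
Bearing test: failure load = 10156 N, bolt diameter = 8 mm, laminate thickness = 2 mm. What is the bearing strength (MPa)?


sigma_br = F/(d*h) = 10156/(8*2) = 634.8 MPa

634.8 MPa


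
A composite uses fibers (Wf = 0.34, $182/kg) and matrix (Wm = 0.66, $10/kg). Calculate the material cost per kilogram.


Cost = cost_f*Wf + cost_m*Wm = 182*0.34 + 10*0.66 = $68.48/kg

$68.48/kg


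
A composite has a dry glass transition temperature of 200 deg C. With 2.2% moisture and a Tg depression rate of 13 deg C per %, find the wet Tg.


Tg_wet = Tg_dry - k*moisture = 200 - 13*2.2 = 171.4 deg C

171.4 deg C


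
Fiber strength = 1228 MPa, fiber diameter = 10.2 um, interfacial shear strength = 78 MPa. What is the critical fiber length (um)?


Lc = sigma_f * d / (2 * tau_i) = 1228 * 10.2 / (2 * 78) = 80.3 um

80.3 um


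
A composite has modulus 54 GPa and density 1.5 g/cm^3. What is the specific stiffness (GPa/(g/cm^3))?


Specific stiffness = E/rho = 54/1.5 = 36.0 GPa/(g/cm^3)

36.0 GPa/(g/cm^3)


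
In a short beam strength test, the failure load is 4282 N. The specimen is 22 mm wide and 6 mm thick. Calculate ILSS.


ILSS = 3F/(4bh) = 3*4282/(4*22*6) = 24.33 MPa

24.33 MPa


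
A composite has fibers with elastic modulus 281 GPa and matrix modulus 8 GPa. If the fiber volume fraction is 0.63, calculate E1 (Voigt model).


E1 = Ef*Vf + Em*(1-Vf) = 281*0.63 + 8*0.37 = 179.99 GPa

179.99 GPa


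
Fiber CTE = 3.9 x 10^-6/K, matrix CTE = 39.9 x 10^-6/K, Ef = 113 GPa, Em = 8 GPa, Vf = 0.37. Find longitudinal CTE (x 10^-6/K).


E1 = Ef*Vf + Em*(1-Vf) = 46.85
alpha_1 = (alpha_f*Ef*Vf + alpha_m*Em*(1-Vf))/E1 = 7.77 x 10^-6/K

7.77 x 10^-6/K


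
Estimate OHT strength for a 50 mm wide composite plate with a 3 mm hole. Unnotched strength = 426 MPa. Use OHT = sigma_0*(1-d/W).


OHT = sigma_0*(1-d/W) = 426*(1-3/50) = 400.4 MPa

400.4 MPa


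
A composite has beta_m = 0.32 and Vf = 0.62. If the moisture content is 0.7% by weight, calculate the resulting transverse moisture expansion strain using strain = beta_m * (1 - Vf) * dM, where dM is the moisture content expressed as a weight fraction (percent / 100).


dM = 0.7/100 = 0.007
strain = beta_m * (1-Vf) * dM = 0.32 * 0.38 * 0.007 = 0.0008512

0.0008512


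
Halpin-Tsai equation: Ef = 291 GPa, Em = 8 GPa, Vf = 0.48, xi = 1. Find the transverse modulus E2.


eta = (Ef/Em - 1)/(Ef/Em + xi) = (36.375 - 1)/(36.375 + 1) = 0.9465
E2 = Em*(1+xi*eta*Vf)/(1-eta*Vf) = 21.32 GPa

21.32 GPa


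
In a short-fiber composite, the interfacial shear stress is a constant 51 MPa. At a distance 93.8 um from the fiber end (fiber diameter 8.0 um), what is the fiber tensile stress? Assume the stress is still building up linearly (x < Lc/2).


Force balance: sigma_f * (pi*d^2/4) = tau * (pi*d) * x  ->  sigma_f = 4 * tau * x / d
sigma_f = 4 * 51 * 93.8 / 8.0 = 2391.9 MPa

2391.9 MPa


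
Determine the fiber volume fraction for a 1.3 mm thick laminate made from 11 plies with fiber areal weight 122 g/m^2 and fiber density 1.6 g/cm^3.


Vf = n * FAW / (rho_f * h * 1000) = 11 * 122 / (1.6 * 1.3 * 1000) = 0.6452

0.6452


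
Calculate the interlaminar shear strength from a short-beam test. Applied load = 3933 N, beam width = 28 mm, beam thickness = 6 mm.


ILSS = 3F/(4bh) = 3*3933/(4*28*6) = 17.56 MPa

17.56 MPa


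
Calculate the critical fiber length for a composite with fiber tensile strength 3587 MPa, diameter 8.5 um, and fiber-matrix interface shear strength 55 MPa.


Lc = sigma_f * d / (2 * tau_i) = 3587 * 8.5 / (2 * 55) = 277.2 um

277.2 um


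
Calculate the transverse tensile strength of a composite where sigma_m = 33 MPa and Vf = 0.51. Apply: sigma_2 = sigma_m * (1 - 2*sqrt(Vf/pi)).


factor = 1 - 2*sqrt(0.51/pi) = 0.1942
sigma_2 = 33 * 0.1942 = 6.41 MPa

6.41 MPa


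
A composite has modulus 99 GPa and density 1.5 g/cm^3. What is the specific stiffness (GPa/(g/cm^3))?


Specific stiffness = E/rho = 99/1.5 = 66.0 GPa/(g/cm^3)

66.0 GPa/(g/cm^3)


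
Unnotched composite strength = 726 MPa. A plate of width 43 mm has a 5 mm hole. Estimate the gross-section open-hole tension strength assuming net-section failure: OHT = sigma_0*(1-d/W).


OHT = sigma_0*(1-d/W) = 726*(1-5/43) = 641.6 MPa

641.6 MPa


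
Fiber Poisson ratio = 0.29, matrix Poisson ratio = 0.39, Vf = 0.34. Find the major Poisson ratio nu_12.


nu_12 = nu_f*Vf + nu_m*(1-Vf) = 0.29*0.34 + 0.39*0.66 = 0.356

0.356


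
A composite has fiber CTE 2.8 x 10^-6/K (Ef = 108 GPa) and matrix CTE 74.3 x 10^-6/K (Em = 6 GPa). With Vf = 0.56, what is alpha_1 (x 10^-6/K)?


E1 = Ef*Vf + Em*(1-Vf) = 63.12
alpha_1 = (alpha_f*Ef*Vf + alpha_m*Em*(1-Vf))/E1 = 5.79 x 10^-6/K

5.79 x 10^-6/K


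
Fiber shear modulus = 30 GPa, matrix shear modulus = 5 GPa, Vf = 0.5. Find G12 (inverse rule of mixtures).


1/G12 = Vf/Gf + (1-Vf)/Gm = 0.5/30 + 0.5/5
G12 = 8.57 GPa

8.57 GPa


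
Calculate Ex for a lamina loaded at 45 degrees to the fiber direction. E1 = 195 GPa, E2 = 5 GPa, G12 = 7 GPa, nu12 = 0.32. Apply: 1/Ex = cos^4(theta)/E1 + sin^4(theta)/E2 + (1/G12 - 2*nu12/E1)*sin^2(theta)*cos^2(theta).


cos^4(45) = 0.25, sin^4(45) = 0.25, sin^2(45)*cos^2(45) = 0.25
1/G12 - 2*nu12/E1 = 1/7 - 2*0.32/195 = 0.139575 GPa^-1
1/Ex = 0.25/195 + 0.25/5 + 0.139575*0.25 = 0.0861758 GPa^-1
Ex = 11.6 GPa

11.6 GPa


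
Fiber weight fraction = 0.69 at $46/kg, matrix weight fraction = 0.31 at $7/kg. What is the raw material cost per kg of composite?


Cost = cost_f*Wf + cost_m*Wm = 46*0.69 + 7*0.31 = $33.91/kg

$33.91/kg


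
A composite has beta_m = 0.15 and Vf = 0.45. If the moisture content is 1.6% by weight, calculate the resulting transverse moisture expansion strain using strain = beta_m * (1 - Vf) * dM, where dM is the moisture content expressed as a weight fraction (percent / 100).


dM = 1.6/100 = 0.016
strain = beta_m * (1-Vf) * dM = 0.15 * 0.55 * 0.016 = 0.00132

0.00132


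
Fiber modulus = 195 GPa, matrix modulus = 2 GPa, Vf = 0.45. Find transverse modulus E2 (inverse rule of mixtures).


1/E2 = Vf/Ef + (1-Vf)/Em = 0.45/195 + 0.55/2
E2 = 3.61 GPa

3.61 GPa


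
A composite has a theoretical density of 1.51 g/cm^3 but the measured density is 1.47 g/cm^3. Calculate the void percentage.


Void% = (rho_theo - rho_actual)/rho_theo * 100 = (1.51 - 1.47)/1.51 * 100 = 2.65%

2.65%


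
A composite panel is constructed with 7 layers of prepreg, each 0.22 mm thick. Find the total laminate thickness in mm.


h = n * t_ply = 7 * 0.22 = 1.54 mm

1.54 mm


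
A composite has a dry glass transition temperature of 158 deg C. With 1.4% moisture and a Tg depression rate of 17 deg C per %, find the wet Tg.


Tg_wet = Tg_dry - k*moisture = 158 - 17*1.4 = 134.2 deg C

134.2 deg C


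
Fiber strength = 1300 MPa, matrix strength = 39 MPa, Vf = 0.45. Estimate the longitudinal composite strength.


sigma_1 = sigma_f*Vf + sigma_m*(1-Vf) = 1300*0.45 + 39*0.55 = 606.5 MPa

606.5 MPa


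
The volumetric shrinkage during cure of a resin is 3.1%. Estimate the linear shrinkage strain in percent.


Linear shrinkage ≈ vol_shrink/3 = 3.1/3 = 1.033%

1.033%


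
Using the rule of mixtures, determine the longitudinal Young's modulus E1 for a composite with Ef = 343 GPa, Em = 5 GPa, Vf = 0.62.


E1 = Ef*Vf + Em*(1-Vf) = 343*0.62 + 5*0.38 = 214.56 GPa

214.56 GPa


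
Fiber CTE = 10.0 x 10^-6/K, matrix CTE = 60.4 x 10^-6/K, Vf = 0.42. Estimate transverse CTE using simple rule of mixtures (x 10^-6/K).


alpha_2 = alpha_f*Vf + alpha_m*(1-Vf) = 10.0*0.42 + 60.4*0.58 = 39.2 x 10^-6/K

39.2 x 10^-6/K


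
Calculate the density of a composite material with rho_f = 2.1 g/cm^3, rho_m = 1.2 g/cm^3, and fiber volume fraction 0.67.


rho_c = rho_f*Vf + rho_m*(1-Vf) = 2.1*0.67 + 1.2*0.33 = 1.803 g/cm^3

1.803 g/cm^3


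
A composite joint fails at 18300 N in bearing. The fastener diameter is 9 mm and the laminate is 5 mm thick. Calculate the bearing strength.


sigma_br = F/(d*h) = 18300/(9*5) = 406.7 MPa

406.7 MPa


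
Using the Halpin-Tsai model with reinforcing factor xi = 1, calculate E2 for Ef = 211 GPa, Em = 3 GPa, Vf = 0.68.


eta = (Ef/Em - 1)/(Ef/Em + xi) = (70.3333 - 1)/(70.3333 + 1) = 0.972
E2 = Em*(1+xi*eta*Vf)/(1-eta*Vf) = 14.7 GPa

14.7 GPa


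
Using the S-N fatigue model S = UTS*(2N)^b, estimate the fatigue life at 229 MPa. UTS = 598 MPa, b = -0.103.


N = 0.5 * (S/UTS)^(1/b) = 0.5 * (229/598)^(1/-0.103) = 5574.5501 cycles

5574.5501 cycles


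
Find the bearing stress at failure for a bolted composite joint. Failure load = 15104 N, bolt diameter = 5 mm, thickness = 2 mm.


sigma_br = F/(d*h) = 15104/(5*2) = 1510.4 MPa

1510.4 MPa


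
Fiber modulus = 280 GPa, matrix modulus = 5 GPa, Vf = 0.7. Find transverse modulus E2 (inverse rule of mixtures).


1/E2 = Vf/Ef + (1-Vf)/Em = 0.7/280 + 0.3/5
E2 = 16.0 GPa

16.0 GPa


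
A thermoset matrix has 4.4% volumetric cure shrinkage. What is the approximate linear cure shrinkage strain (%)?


Linear shrinkage ≈ vol_shrink/3 = 4.4/3 = 1.467%

1.467%


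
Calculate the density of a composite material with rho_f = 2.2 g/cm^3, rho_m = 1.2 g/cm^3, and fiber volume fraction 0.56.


rho_c = rho_f*Vf + rho_m*(1-Vf) = 2.2*0.56 + 1.2*0.44 = 1.76 g/cm^3

1.76 g/cm^3


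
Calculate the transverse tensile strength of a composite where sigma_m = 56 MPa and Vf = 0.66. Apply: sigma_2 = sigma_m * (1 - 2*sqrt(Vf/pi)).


factor = 1 - 2*sqrt(0.66/pi) = 0.0833
sigma_2 = 56 * 0.0833 = 4.66 MPa

4.66 MPa


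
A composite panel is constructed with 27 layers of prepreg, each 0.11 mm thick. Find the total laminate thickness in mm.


h = n * t_ply = 27 * 0.11 = 2.97 mm

2.97 mm


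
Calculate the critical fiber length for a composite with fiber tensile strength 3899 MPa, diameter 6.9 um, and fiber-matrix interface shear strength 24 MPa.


Lc = sigma_f * d / (2 * tau_i) = 3899 * 6.9 / (2 * 24) = 560.5 um

560.5 um


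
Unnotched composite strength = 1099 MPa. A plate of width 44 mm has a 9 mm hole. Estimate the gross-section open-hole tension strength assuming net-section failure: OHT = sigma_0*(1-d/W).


OHT = sigma_0*(1-d/W) = 1099*(1-9/44) = 874.2 MPa

874.2 MPa


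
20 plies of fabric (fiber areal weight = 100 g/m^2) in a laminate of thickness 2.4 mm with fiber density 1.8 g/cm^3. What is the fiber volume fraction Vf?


Vf = n * FAW / (rho_f * h * 1000) = 20 * 100 / (1.8 * 2.4 * 1000) = 0.463

0.463


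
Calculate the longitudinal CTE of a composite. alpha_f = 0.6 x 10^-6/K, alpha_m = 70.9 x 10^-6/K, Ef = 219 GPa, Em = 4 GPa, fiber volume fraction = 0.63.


E1 = Ef*Vf + Em*(1-Vf) = 139.45
alpha_1 = (alpha_f*Ef*Vf + alpha_m*Em*(1-Vf))/E1 = 1.35 x 10^-6/K

1.35 x 10^-6/K


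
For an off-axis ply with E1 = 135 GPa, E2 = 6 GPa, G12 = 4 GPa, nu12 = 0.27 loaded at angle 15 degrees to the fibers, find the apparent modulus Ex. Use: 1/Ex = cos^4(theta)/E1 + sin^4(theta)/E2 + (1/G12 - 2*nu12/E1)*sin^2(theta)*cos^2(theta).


cos^4(15) = 0.870513, sin^4(15) = 0.004487, sin^2(15)*cos^2(15) = 0.0625
1/G12 - 2*nu12/E1 = 1/4 - 2*0.27/135 = 0.246 GPa^-1
1/Ex = 0.870513/135 + 0.004487/6 + 0.246*0.0625 = 0.0225711 GPa^-1
Ex = 44.3 GPa

44.3 GPa


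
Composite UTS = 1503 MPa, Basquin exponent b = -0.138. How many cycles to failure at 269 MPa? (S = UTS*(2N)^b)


N = 0.5 * (S/UTS)^(1/b) = 0.5 * (269/1503)^(1/-0.138) = 129870.7393 cycles

129870.7393 cycles


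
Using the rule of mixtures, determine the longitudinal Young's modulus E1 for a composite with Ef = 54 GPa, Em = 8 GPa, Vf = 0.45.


E1 = Ef*Vf + Em*(1-Vf) = 54*0.45 + 8*0.55 = 28.7 GPa

28.7 GPa


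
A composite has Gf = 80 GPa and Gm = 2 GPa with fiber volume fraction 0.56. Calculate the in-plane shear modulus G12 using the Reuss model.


1/G12 = Vf/Gf + (1-Vf)/Gm = 0.56/80 + 0.44/2
G12 = 4.41 GPa

4.41 GPa


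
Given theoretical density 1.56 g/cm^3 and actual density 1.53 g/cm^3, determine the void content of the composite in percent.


Void% = (rho_theo - rho_actual)/rho_theo * 100 = (1.56 - 1.53)/1.56 * 100 = 1.92%

1.92%


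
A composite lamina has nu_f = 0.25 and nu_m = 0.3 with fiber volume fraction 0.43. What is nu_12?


nu_12 = nu_f*Vf + nu_m*(1-Vf) = 0.25*0.43 + 0.3*0.57 = 0.2785

0.2785


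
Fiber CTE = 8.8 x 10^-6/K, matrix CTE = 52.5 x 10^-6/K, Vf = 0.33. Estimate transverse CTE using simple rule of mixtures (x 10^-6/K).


alpha_2 = alpha_f*Vf + alpha_m*(1-Vf) = 8.8*0.33 + 52.5*0.67 = 38.1 x 10^-6/K

38.1 x 10^-6/K


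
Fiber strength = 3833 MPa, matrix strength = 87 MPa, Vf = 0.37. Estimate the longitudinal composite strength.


sigma_1 = sigma_f*Vf + sigma_m*(1-Vf) = 3833*0.37 + 87*0.63 = 1473.0 MPa

1473.0 MPa


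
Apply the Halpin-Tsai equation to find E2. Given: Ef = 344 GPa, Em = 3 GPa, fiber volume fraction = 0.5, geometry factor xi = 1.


eta = (Ef/Em - 1)/(Ef/Em + xi) = (114.6667 - 1)/(114.6667 + 1) = 0.9827
E2 = Em*(1+xi*eta*Vf)/(1-eta*Vf) = 8.8 GPa

8.8 GPa


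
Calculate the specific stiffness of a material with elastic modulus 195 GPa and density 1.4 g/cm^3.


Specific stiffness = E/rho = 195/1.4 = 139.3 GPa/(g/cm^3)

139.3 GPa/(g/cm^3)


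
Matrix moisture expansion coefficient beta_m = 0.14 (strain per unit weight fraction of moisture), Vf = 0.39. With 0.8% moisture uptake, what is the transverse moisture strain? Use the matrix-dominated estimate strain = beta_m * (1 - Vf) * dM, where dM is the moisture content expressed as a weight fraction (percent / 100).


dM = 0.8/100 = 0.008
strain = beta_m * (1-Vf) * dM = 0.14 * 0.61 * 0.008 = 0.0006832

0.0006832


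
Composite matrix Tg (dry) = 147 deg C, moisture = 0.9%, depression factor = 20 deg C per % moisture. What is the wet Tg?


Tg_wet = Tg_dry - k*moisture = 147 - 20*0.9 = 129.0 deg C

129.0 deg C


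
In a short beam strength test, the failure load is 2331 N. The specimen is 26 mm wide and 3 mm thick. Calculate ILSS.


ILSS = 3F/(4bh) = 3*2331/(4*26*3) = 22.41 MPa

22.41 MPa


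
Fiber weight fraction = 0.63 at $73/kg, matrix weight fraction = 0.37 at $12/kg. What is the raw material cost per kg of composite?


Cost = cost_f*Wf + cost_m*Wm = 73*0.63 + 12*0.37 = $50.43/kg

$50.43/kg


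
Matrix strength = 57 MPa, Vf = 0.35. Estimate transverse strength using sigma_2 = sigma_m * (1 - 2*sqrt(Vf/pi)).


factor = 1 - 2*sqrt(0.35/pi) = 0.3324
sigma_2 = 57 * 0.3324 = 18.95 MPa

18.95 MPa


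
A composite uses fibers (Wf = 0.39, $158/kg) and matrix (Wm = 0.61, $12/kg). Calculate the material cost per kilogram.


Cost = cost_f*Wf + cost_m*Wm = 158*0.39 + 12*0.61 = $68.94/kg

$68.94/kg


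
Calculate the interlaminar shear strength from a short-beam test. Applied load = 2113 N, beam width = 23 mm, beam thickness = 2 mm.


ILSS = 3F/(4bh) = 3*2113/(4*23*2) = 34.45 MPa

34.45 MPa


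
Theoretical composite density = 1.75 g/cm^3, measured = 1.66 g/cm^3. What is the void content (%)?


Void% = (rho_theo - rho_actual)/rho_theo * 100 = (1.75 - 1.66)/1.75 * 100 = 5.14%

5.14%


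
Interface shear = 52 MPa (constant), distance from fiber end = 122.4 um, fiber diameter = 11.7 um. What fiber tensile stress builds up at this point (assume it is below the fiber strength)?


Force balance: sigma_f * (pi*d^2/4) = tau * (pi*d) * x  ->  sigma_f = 4 * tau * x / d
sigma_f = 4 * 52 * 122.4 / 11.7 = 2176.0 MPa

2176.0 MPa


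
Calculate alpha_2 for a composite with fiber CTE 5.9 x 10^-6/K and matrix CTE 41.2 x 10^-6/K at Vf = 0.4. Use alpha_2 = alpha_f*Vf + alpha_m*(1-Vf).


alpha_2 = alpha_f*Vf + alpha_m*(1-Vf) = 5.9*0.4 + 41.2*0.6 = 27.1 x 10^-6/K

27.1 x 10^-6/K


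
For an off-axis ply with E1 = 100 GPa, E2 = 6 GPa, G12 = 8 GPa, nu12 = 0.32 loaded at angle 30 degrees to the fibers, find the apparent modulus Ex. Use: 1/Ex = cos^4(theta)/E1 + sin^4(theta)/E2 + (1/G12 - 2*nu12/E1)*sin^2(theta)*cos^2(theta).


cos^4(30) = 0.5625, sin^4(30) = 0.0625, sin^2(30)*cos^2(30) = 0.1875
1/G12 - 2*nu12/E1 = 1/8 - 2*0.32/100 = 0.1186 GPa^-1
1/Ex = 0.5625/100 + 0.0625/6 + 0.1186*0.1875 = 0.0382792 GPa^-1
Ex = 26.12 GPa

26.12 GPa


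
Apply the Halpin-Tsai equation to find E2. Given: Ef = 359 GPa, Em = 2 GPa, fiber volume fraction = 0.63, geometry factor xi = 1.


eta = (Ef/Em - 1)/(Ef/Em + xi) = (179.5 - 1)/(179.5 + 1) = 0.9889
E2 = Em*(1+xi*eta*Vf)/(1-eta*Vf) = 8.61 GPa

8.61 GPa


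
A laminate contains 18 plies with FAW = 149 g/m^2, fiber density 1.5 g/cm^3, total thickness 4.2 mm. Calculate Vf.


Vf = n * FAW / (rho_f * h * 1000) = 18 * 149 / (1.5 * 4.2 * 1000) = 0.4257

0.4257


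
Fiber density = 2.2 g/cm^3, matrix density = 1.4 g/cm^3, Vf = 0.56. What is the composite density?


rho_c = rho_f*Vf + rho_m*(1-Vf) = 2.2*0.56 + 1.4*0.44 = 1.848 g/cm^3

1.848 g/cm^3


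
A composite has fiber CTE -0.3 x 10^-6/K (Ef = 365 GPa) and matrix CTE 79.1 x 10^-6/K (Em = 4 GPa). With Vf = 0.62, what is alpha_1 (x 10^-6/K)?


E1 = Ef*Vf + Em*(1-Vf) = 227.82
alpha_1 = (alpha_f*Ef*Vf + alpha_m*Em*(1-Vf))/E1 = 0.23 x 10^-6/K

0.23 x 10^-6/K


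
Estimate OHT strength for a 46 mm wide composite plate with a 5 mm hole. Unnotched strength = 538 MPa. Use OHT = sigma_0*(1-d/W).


OHT = sigma_0*(1-d/W) = 538*(1-5/46) = 479.5 MPa

479.5 MPa


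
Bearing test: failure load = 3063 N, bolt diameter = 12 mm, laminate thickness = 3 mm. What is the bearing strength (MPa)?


sigma_br = F/(d*h) = 3063/(12*3) = 85.1 MPa

85.1 MPa


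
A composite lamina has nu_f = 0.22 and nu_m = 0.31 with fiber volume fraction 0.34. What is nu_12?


nu_12 = nu_f*Vf + nu_m*(1-Vf) = 0.22*0.34 + 0.31*0.66 = 0.2794

0.2794


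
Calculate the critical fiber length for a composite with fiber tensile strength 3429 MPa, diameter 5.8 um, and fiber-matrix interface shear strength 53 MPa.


Lc = sigma_f * d / (2 * tau_i) = 3429 * 5.8 / (2 * 53) = 187.6 um

187.6 um


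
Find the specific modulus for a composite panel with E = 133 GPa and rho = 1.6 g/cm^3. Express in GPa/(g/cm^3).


Specific stiffness = E/rho = 133/1.6 = 83.1 GPa/(g/cm^3)

83.1 GPa/(g/cm^3)


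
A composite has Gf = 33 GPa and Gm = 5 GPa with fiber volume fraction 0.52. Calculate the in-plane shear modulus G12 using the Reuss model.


1/G12 = Vf/Gf + (1-Vf)/Gm = 0.52/33 + 0.48/5
G12 = 8.95 GPa

8.95 GPa


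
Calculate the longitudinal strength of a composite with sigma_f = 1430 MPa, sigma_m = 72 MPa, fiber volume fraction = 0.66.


sigma_1 = sigma_f*Vf + sigma_m*(1-Vf) = 1430*0.66 + 72*0.34 = 968.3 MPa

968.3 MPa


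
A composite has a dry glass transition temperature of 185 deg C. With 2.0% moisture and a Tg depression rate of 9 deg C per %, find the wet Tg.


Tg_wet = Tg_dry - k*moisture = 185 - 9*2.0 = 167.0 deg C

167.0 deg C


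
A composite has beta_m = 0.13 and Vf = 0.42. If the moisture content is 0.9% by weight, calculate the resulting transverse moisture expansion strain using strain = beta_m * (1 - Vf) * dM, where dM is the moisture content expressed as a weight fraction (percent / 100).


dM = 0.9/100 = 0.009
strain = beta_m * (1-Vf) * dM = 0.13 * 0.58 * 0.009 = 0.0006786

0.0006786


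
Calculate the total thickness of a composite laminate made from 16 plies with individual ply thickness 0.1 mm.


h = n * t_ply = 16 * 0.1 = 1.6 mm

1.6 mm


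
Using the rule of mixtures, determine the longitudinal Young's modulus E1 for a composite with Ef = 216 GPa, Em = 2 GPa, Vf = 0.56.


E1 = Ef*Vf + Em*(1-Vf) = 216*0.56 + 2*0.44 = 121.84 GPa

121.84 GPa


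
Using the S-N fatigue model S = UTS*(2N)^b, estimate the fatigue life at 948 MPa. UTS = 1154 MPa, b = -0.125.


N = 0.5 * (S/UTS)^(1/b) = 0.5 * (948/1154)^(1/-0.125) = 2.4107 cycles

2.4107 cycles


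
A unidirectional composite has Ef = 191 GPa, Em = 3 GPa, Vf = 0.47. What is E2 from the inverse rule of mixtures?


1/E2 = Vf/Ef + (1-Vf)/Em = 0.47/191 + 0.53/3
E2 = 5.58 GPa

5.58 GPa


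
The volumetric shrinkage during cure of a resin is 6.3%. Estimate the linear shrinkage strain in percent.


Linear shrinkage ≈ vol_shrink/3 = 6.3/3 = 2.1%

2.1%


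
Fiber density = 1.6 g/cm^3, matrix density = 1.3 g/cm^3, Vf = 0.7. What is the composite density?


rho_c = rho_f*Vf + rho_m*(1-Vf) = 1.6*0.7 + 1.3*0.3 = 1.51 g/cm^3

1.51 g/cm^3


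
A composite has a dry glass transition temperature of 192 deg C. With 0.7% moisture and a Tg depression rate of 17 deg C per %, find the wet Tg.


Tg_wet = Tg_dry - k*moisture = 192 - 17*0.7 = 180.1 deg C

180.1 deg C


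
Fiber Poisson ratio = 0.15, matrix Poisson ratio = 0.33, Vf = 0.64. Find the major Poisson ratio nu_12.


nu_12 = nu_f*Vf + nu_m*(1-Vf) = 0.15*0.64 + 0.33*0.36 = 0.2148

0.2148


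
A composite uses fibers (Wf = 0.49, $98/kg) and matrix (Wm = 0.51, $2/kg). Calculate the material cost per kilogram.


Cost = cost_f*Wf + cost_m*Wm = 98*0.49 + 2*0.51 = $49.04/kg

$49.04/kg


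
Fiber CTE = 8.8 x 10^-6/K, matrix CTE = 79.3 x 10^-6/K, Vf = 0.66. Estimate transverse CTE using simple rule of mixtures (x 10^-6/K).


alpha_2 = alpha_f*Vf + alpha_m*(1-Vf) = 8.8*0.66 + 79.3*0.34 = 32.8 x 10^-6/K

32.8 x 10^-6/K


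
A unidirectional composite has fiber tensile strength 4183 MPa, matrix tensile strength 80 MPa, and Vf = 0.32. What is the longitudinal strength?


sigma_1 = sigma_f*Vf + sigma_m*(1-Vf) = 4183*0.32 + 80*0.68 = 1393.0 MPa

1393.0 MPa


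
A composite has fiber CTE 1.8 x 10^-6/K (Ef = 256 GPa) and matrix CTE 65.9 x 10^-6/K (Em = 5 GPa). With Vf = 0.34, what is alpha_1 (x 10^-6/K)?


E1 = Ef*Vf + Em*(1-Vf) = 90.34
alpha_1 = (alpha_f*Ef*Vf + alpha_m*Em*(1-Vf))/E1 = 4.14 x 10^-6/K

4.14 x 10^-6/K


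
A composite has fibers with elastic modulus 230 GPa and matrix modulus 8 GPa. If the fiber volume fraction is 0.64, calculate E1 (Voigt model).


E1 = Ef*Vf + Em*(1-Vf) = 230*0.64 + 8*0.36 = 150.08 GPa

150.08 GPa


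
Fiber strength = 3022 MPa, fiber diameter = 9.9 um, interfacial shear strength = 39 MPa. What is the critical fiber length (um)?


Lc = sigma_f * d / (2 * tau_i) = 3022 * 9.9 / (2 * 39) = 383.6 um

383.6 um


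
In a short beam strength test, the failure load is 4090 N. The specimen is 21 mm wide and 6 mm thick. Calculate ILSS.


ILSS = 3F/(4bh) = 3*4090/(4*21*6) = 24.35 MPa

24.35 MPa


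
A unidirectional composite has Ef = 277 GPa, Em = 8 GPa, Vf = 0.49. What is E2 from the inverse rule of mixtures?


1/E2 = Vf/Ef + (1-Vf)/Em = 0.49/277 + 0.51/8
E2 = 15.26 GPa

15.26 GPa


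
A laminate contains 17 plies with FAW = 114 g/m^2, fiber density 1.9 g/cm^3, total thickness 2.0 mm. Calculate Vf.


Vf = n * FAW / (rho_f * h * 1000) = 17 * 114 / (1.9 * 2.0 * 1000) = 0.51

0.51


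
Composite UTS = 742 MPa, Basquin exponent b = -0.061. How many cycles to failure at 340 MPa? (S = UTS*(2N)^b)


N = 0.5 * (S/UTS)^(1/b) = 0.5 * (340/742)^(1/-0.061) = 179935.7061 cycles

179935.7061 cycles


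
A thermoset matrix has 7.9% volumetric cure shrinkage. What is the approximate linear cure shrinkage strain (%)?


Linear shrinkage ≈ vol_shrink/3 = 7.9/3 = 2.633%

2.633%


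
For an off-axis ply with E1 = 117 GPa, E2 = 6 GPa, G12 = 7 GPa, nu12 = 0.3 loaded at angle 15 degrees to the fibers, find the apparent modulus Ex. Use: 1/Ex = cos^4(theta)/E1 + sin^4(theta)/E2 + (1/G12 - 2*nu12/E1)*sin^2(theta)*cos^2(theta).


cos^4(15) = 0.870513, sin^4(15) = 0.004487, sin^2(15)*cos^2(15) = 0.0625
1/G12 - 2*nu12/E1 = 1/7 - 2*0.3/117 = 0.137729 GPa^-1
1/Ex = 0.870513/117 + 0.004487/6 + 0.137729*0.0625 = 0.0167962 GPa^-1
Ex = 59.54 GPa

59.54 GPa


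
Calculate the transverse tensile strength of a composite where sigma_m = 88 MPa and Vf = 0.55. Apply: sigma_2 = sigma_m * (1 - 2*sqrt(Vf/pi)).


factor = 1 - 2*sqrt(0.55/pi) = 0.1632
sigma_2 = 88 * 0.1632 = 14.36 MPa

14.36 MPa


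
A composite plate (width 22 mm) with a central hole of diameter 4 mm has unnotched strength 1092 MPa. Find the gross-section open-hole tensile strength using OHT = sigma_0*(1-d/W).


OHT = sigma_0*(1-d/W) = 1092*(1-4/22) = 893.5 MPa

893.5 MPa


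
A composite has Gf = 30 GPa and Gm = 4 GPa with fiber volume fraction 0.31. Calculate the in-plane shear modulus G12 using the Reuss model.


1/G12 = Vf/Gf + (1-Vf)/Gm = 0.31/30 + 0.69/4
G12 = 5.47 GPa

5.47 GPa


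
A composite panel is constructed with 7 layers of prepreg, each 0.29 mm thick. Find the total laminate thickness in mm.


h = n * t_ply = 7 * 0.29 = 2.03 mm

2.03 mm


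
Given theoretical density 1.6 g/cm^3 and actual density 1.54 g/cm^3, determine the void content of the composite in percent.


Void% = (rho_theo - rho_actual)/rho_theo * 100 = (1.6 - 1.54)/1.6 * 100 = 3.75%

3.75%


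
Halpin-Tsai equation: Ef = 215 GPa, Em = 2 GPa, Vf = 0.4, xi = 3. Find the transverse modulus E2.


eta = (Ef/Em - 1)/(Ef/Em + xi) = (107.5 - 1)/(107.5 + 3) = 0.9638
E2 = Em*(1+xi*eta*Vf)/(1-eta*Vf) = 7.02 GPa

7.02 GPa


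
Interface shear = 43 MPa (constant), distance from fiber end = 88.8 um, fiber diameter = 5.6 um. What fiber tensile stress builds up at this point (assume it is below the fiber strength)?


Force balance: sigma_f * (pi*d^2/4) = tau * (pi*d) * x  ->  sigma_f = 4 * tau * x / d
sigma_f = 4 * 43 * 88.8 / 5.6 = 2727.4 MPa

2727.4 MPa


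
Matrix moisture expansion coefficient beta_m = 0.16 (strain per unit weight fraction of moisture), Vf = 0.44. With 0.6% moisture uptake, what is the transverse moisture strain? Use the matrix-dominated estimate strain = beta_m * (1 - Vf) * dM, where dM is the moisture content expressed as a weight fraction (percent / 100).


dM = 0.6/100 = 0.006
strain = beta_m * (1-Vf) * dM = 0.16 * 0.56 * 0.006 = 0.0005376

0.0005376


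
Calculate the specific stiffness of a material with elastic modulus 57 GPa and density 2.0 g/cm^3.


Specific stiffness = E/rho = 57/2.0 = 28.5 GPa/(g/cm^3)

28.5 GPa/(g/cm^3)


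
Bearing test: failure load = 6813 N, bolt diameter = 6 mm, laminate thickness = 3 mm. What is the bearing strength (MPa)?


sigma_br = F/(d*h) = 6813/(6*3) = 378.5 MPa

378.5 MPa


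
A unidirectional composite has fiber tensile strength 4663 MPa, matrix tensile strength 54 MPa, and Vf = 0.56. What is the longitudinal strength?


sigma_1 = sigma_f*Vf + sigma_m*(1-Vf) = 4663*0.56 + 54*0.44 = 2635.0 MPa

2635.0 MPa


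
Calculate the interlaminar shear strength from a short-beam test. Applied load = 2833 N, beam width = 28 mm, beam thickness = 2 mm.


ILSS = 3F/(4bh) = 3*2833/(4*28*2) = 37.94 MPa

37.94 MPa


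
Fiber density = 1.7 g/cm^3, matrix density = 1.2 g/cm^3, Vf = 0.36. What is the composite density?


rho_c = rho_f*Vf + rho_m*(1-Vf) = 1.7*0.36 + 1.2*0.64 = 1.38 g/cm^3

1.38 g/cm^3


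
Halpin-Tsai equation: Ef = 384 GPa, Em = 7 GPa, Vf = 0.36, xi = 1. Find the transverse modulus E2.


eta = (Ef/Em - 1)/(Ef/Em + xi) = (54.8571 - 1)/(54.8571 + 1) = 0.9642
E2 = Em*(1+xi*eta*Vf)/(1-eta*Vf) = 14.44 GPa

14.44 GPa


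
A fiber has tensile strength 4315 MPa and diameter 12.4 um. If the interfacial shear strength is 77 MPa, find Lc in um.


Lc = sigma_f * d / (2 * tau_i) = 4315 * 12.4 / (2 * 77) = 347.4 um

347.4 um


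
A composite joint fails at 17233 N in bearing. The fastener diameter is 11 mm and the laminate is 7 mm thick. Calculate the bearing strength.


sigma_br = F/(d*h) = 17233/(11*7) = 223.8 MPa

223.8 MPa


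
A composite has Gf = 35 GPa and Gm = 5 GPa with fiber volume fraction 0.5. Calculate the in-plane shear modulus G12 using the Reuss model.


1/G12 = Vf/Gf + (1-Vf)/Gm = 0.5/35 + 0.5/5
G12 = 8.75 GPa

8.75 GPa


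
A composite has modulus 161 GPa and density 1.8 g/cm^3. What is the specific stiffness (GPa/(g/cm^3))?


Specific stiffness = E/rho = 161/1.8 = 89.4 GPa/(g/cm^3)

89.4 GPa/(g/cm^3)


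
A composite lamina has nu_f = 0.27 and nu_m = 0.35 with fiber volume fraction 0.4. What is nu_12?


nu_12 = nu_f*Vf + nu_m*(1-Vf) = 0.27*0.4 + 0.35*0.6 = 0.318

0.318


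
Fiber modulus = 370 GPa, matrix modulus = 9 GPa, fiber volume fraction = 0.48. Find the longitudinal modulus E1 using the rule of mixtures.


E1 = Ef*Vf + Em*(1-Vf) = 370*0.48 + 9*0.52 = 182.28 GPa

182.28 GPa


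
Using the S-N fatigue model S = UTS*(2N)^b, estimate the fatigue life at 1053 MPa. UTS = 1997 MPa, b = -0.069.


N = 0.5 * (S/UTS)^(1/b) = 0.5 * (1053/1997)^(1/-0.069) = 5336.1304 cycles

5336.1304 cycles


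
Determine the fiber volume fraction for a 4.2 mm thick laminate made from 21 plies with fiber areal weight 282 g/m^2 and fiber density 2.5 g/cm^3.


Vf = n * FAW / (rho_f * h * 1000) = 21 * 282 / (2.5 * 4.2 * 1000) = 0.564

0.564
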